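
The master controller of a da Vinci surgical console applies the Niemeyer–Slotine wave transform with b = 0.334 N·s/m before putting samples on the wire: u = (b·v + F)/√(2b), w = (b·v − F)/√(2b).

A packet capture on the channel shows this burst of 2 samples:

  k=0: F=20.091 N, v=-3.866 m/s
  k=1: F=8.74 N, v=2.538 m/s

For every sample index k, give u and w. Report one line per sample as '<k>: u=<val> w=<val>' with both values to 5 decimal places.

0: u=23.00191 w=-26.16165
1: u=11.73075 w=-9.65641

k=0: b·v=0.334×(-3.866)=-1.29124; √(2b)=0.81731; u=(-1.29124+20.091)/0.81731=23.00191, w=(-1.29124−20.091)/0.81731=-26.16165
k=1: b·v=0.334×2.538=0.84769; √(2b)=0.81731; u=(0.84769+8.74)/0.81731=11.73075, w=(0.84769−8.74)/0.81731=-9.65641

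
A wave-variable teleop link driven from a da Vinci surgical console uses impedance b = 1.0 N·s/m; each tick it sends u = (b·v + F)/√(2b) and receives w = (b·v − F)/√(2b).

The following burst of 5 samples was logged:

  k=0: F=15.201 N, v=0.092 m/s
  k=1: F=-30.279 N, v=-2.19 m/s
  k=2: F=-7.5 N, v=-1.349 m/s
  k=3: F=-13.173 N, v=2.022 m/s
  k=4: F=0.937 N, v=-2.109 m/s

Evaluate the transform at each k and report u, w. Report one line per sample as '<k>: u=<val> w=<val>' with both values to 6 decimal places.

0: u=10.813784 w=-10.683676
1: u=-22.959050 w=19.861922
2: u=-6.257188 w=4.349414
3: u=-7.884948 w=10.744488
4: u=-0.828729 w=-2.153847

k=0: b·v=1.0×0.092=0.092000; √(2b)=1.414214; u=(0.092000+15.201)/1.414214=10.813784, w=(0.092000−15.201)/1.414214=-10.683676
k=1: b·v=1.0×(-2.19)=-2.190000; √(2b)=1.414214; u=(-2.190000+(-30.279))/1.414214=-22.959050, w=(-2.190000−(-30.279))/1.414214=19.861922
k=2: b·v=1.0×(-1.349)=-1.349000; √(2b)=1.414214; u=(-1.349000+(-7.5))/1.414214=-6.257188, w=(-1.349000−(-7.5))/1.414214=4.349414
k=3: b·v=1.0×2.022=2.022000; √(2b)=1.414214; u=(2.022000+(-13.173))/1.414214=-7.884948, w=(2.022000−(-13.173))/1.414214=10.744488
k=4: b·v=1.0×(-2.109)=-2.109000; √(2b)=1.414214; u=(-2.109000+0.937)/1.414214=-0.828729, w=(-2.109000−0.937)/1.414214=-2.153847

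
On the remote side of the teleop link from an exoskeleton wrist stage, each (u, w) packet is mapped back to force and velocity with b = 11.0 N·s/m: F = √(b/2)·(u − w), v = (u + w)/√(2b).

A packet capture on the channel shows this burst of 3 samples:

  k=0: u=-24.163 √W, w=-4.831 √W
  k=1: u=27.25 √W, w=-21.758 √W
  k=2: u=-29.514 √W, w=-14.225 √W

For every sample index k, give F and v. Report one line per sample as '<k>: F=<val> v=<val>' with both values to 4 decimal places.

k=0: u−w=-19.3320, u+w=-28.9940; √(b/2)=2.3452, √(2b)=4.6904; F=2.3452×(-19.332)=-45.3376, v=-28.9940/4.6904=-6.1815
k=1: u−w=49.0080, u+w=5.4920; √(b/2)=2.3452, √(2b)=4.6904; F=2.3452×49.008=114.9339, v=5.4920/4.6904=1.1709
k=2: u−w=-15.2890, u+w=-43.7390; √(b/2)=2.3452, √(2b)=4.6904; F=2.3452×(-15.289)=-35.8559, v=-43.7390/4.6904=-9.3252

0: F=-45.3376 v=-6.1815
1: F=114.9339 v=1.1709
2: F=-35.8559 v=-9.3252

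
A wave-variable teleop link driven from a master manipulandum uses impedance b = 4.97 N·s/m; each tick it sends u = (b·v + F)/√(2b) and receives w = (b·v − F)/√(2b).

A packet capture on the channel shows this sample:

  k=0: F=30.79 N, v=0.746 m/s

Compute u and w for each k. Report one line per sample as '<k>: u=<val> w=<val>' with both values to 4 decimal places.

k=0: b·v=4.97×0.746=3.7076; √(2b)=3.1528; u=(3.7076+30.79)/3.1528=10.9420, w=(3.7076−30.79)/3.1528=-8.5900

0: u=10.9420 w=-8.5900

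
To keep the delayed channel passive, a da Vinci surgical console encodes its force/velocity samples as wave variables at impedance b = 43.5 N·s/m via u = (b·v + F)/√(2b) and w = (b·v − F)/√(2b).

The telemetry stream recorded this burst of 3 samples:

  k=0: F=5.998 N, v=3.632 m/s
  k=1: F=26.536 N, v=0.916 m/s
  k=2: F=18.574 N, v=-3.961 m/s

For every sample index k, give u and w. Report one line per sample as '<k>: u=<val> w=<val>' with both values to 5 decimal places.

k=0: b·v=43.5×3.632=157.99200; √(2b)=9.32738; u=(157.99200+5.998)/9.32738=17.58157, w=(157.99200−5.998)/9.32738=16.29547
k=1: b·v=43.5×0.916=39.84600; √(2b)=9.32738; u=(39.84600+26.536)/9.32738=7.11690, w=(39.84600−26.536)/9.32738=1.42698
k=2: b·v=43.5×(-3.961)=-172.30350; √(2b)=9.32738; u=(-172.30350+18.574)/9.32738=-16.48153, w=(-172.30350−18.574)/9.32738=-20.46422

0: u=17.58157 w=16.29547
1: u=7.11690 w=1.42698
2: u=-16.48153 w=-20.46422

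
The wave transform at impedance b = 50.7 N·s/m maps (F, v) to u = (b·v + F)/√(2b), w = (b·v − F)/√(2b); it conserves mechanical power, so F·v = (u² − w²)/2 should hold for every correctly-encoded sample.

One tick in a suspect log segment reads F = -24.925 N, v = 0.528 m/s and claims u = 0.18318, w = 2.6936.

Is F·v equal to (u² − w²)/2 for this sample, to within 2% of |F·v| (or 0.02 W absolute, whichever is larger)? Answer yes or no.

F·v = (-24.925)×0.528 = -13.16040 W.
(u² − w²)/2 = (0.03355 − 7.25548)/2 = -3.61096 W.
|Δ| = 9.54944;  2% of max(1, |F·v|) = 0.26321.

no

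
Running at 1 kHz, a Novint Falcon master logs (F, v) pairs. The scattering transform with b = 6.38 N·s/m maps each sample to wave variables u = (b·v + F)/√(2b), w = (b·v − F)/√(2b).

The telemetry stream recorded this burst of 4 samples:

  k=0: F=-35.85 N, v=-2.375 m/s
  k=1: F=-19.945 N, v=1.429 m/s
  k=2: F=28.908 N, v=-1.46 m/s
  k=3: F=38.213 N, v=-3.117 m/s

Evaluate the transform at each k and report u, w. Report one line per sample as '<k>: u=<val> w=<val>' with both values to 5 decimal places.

k=0: b·v=6.38×(-2.375)=-15.15250; √(2b)=3.57211; u=(-15.15250+(-35.85))/3.57211=-14.27796, w=(-15.15250−(-35.85))/3.57211=5.79419
k=1: b·v=6.38×1.429=9.11702; √(2b)=3.57211; u=(9.11702+(-19.945))/3.57211=-3.03125, w=(9.11702−(-19.945))/3.57211=8.13580
k=2: b·v=6.38×(-1.46)=-9.31480; √(2b)=3.57211; u=(-9.31480+28.908)/3.57211=5.48504, w=(-9.31480−28.908)/3.57211=-10.70033
k=3: b·v=6.38×(-3.117)=-19.88646; √(2b)=3.57211; u=(-19.88646+38.213)/3.57211=5.13045, w=(-19.88646−38.213)/3.57211=-16.26473

0: u=-14.27796 w=5.79419
1: u=-3.03125 w=8.13580
2: u=5.48504 w=-10.70033
3: u=5.13045 w=-16.26473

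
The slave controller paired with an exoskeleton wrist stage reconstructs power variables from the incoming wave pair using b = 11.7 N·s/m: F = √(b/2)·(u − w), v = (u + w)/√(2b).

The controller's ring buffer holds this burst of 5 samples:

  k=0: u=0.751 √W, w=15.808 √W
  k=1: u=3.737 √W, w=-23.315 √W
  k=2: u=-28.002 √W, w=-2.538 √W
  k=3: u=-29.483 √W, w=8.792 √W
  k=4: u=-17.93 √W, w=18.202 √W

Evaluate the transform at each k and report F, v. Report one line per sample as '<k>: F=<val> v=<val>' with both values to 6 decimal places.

0: F=-36.418024 v=3.423152
1: F=65.430059 v=-4.047253
2: F=-61.589199 v=-6.313368
3: F=-92.574875 v=-4.277338
4: F=-87.391649 v=0.056229

k=0: u−w=-15.057000, u+w=16.559000; √(b/2)=2.418677, √(2b)=4.837355; F=2.418677×(-15.057)=-36.418024, v=16.559000/4.837355=3.423152
k=1: u−w=27.052000, u+w=-19.578000; √(b/2)=2.418677, √(2b)=4.837355; F=2.418677×27.052=65.430059, v=-19.578000/4.837355=-4.047253
k=2: u−w=-25.464000, u+w=-30.540000; √(b/2)=2.418677, √(2b)=4.837355; F=2.418677×(-25.464)=-61.589199, v=-30.540000/4.837355=-6.313368
k=3: u−w=-38.275000, u+w=-20.691000; √(b/2)=2.418677, √(2b)=4.837355; F=2.418677×(-38.275)=-92.574875, v=-20.691000/4.837355=-4.277338
k=4: u−w=-36.132000, u+w=0.272000; √(b/2)=2.418677, √(2b)=4.837355; F=2.418677×(-36.132)=-87.391649, v=0.272000/4.837355=0.056229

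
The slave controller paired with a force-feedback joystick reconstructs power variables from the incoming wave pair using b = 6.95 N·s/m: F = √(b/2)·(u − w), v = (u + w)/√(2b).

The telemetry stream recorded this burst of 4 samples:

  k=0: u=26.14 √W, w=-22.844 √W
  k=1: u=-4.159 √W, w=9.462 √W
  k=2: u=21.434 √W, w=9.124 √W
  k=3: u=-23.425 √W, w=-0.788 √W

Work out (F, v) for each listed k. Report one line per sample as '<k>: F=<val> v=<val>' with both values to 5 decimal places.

0: F=91.31280 v=0.88406
1: F=-25.39139 v=1.42238
2: F=22.94750 v=8.19629
3: F=-42.19843 v=-6.49443

k=0: u−w=48.98400, u+w=3.29600; √(b/2)=1.86414, √(2b)=3.72827; F=1.86414×48.984=91.31280, v=3.29600/3.72827=0.88406
k=1: u−w=-13.62100, u+w=5.30300; √(b/2)=1.86414, √(2b)=3.72827; F=1.86414×(-13.621)=-25.39139, v=5.30300/3.72827=1.42238
k=2: u−w=12.31000, u+w=30.55800; √(b/2)=1.86414, √(2b)=3.72827; F=1.86414×12.31=22.94750, v=30.55800/3.72827=8.19629
k=3: u−w=-22.63700, u+w=-24.21300; √(b/2)=1.86414, √(2b)=3.72827; F=1.86414×(-22.637)=-42.19843, v=-24.21300/3.72827=-6.49443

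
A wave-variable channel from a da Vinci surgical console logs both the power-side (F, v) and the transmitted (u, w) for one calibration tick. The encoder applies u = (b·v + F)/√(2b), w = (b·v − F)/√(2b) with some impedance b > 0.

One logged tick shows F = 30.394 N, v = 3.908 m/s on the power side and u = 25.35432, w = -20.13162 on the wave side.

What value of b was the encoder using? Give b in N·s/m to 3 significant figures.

b = 0.893 N·s/m

u + w = 5.22270;  u + w = √(2b)·v, so √(2b) = 5.22270/3.908 = 1.33641.
b = (√(2b))²/2 = 1.78600/2 = 0.89300.
(Check via u − w = 2F/√(2b): u − w = 45.48594, 2F/√(2b) = 45.48596.)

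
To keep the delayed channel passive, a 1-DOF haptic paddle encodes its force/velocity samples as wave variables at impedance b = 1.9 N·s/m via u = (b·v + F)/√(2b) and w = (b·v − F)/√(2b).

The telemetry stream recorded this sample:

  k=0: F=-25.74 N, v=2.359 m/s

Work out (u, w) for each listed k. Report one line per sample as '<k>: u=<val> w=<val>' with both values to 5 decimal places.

k=0: b·v=1.9×2.359=4.48210; √(2b)=1.94936; u=(4.48210+(-25.74))/1.94936=-10.90507, w=(4.48210−(-25.74))/1.94936=15.50361

0: u=-10.90507 w=15.50361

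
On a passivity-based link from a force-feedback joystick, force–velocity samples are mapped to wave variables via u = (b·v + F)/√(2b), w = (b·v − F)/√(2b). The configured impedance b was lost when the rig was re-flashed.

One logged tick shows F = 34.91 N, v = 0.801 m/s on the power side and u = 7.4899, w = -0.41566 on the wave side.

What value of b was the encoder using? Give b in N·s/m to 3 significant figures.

u + w = 7.0742;  u + w = √(2b)·v, so √(2b) = 7.0742/0.801 = 8.8318.
b = (√(2b))²/2 = 78.0000/2 = 39.0000.
(Check via u − w = 2F/√(2b): u − w = 7.9056, 2F/√(2b) = 7.9056.)

b = 39 N·s/m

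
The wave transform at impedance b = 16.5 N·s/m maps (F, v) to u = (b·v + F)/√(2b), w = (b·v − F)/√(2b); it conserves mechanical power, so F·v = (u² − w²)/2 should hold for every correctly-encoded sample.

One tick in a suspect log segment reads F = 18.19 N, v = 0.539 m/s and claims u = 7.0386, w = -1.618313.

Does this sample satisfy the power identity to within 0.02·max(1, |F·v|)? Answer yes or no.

F·v = 18.19×0.539 = 9.804410 W.
(u² − w²)/2 = (49.541890 − 2.618937)/2 = 23.461476 W.
|Δ| = 13.657066;  2% of max(1, |F·v|) = 0.196088.

no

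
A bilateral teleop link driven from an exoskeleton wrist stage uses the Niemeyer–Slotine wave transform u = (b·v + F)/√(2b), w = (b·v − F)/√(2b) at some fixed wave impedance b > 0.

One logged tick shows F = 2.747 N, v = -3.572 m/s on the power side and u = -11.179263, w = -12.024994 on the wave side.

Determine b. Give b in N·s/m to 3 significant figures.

u + w = -23.204257;  u + w = √(2b)·v, so √(2b) = -23.204257/(-3.572) = 6.496153.
b = (√(2b))²/2 = 42.199998/2 = 21.099999.
(Check via u − w = 2F/√(2b): u − w = 0.845731, 2F/√(2b) = 0.845731.)

b = 21.1 N·s/m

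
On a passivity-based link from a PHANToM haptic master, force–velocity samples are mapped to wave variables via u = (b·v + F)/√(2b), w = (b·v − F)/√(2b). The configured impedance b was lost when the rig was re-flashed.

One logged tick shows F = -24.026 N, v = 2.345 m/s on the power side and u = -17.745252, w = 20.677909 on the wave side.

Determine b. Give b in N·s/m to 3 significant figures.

b = 0.782 N·s/m

u + w = 2.932657;  u + w = √(2b)·v, so √(2b) = 2.932657/2.345 = 1.250600.
b = (√(2b))²/2 = 1.564000/2 = 0.782000.
(Check via u − w = 2F/√(2b): u − w = -38.423161, 2F/√(2b) = -38.423157.)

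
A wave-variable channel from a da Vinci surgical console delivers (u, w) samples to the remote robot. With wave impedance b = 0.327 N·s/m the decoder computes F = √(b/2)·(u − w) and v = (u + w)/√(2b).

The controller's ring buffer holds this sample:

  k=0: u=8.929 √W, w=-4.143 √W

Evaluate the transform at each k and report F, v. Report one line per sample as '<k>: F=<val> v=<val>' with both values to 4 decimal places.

k=0: u−w=13.0720, u+w=4.7860; √(b/2)=0.4044, √(2b)=0.8087; F=0.4044×13.072=5.2857, v=4.7860/0.8087=5.9181

0: F=5.2857 v=5.9181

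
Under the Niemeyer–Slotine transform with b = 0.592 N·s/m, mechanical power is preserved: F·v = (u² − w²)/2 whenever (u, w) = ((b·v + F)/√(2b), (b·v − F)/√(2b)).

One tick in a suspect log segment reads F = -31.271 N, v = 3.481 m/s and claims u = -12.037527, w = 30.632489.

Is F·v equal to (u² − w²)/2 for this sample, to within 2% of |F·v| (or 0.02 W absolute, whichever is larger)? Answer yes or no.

F·v = (-31.271)×3.481 = -108.854351 W.
(u² − w²)/2 = (144.902056 − 938.349382)/2 = -396.723663 W.
|Δ| = 287.869312;  2% of max(1, |F·v|) = 2.177087.

no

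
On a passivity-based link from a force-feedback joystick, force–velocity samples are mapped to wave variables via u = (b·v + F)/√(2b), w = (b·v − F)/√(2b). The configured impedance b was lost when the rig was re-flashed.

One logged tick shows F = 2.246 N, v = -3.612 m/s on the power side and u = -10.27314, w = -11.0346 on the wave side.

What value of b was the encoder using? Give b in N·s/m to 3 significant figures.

u + w = -21.3077;  u + w = √(2b)·v, so √(2b) = -21.3077/(-3.612) = 5.8992.
b = (√(2b))²/2 = 34.8000/2 = 17.4000.
(Check via u − w = 2F/√(2b): u − w = 0.7615, 2F/√(2b) = 0.7615.)

b = 17.4 N·s/m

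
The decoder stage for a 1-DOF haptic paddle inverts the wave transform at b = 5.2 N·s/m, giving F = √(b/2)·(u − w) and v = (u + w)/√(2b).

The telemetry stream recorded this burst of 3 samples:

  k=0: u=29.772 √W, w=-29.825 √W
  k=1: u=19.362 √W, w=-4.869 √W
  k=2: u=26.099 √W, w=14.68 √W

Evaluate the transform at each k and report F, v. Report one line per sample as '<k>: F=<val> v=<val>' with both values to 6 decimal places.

k=0: u−w=59.597000, u+w=-0.053000; √(b/2)=1.612452, √(2b)=3.224903; F=1.612452×59.597=96.097275, v=-0.053000/3.224903=-0.016435
k=1: u−w=24.231000, u+w=14.493000; √(b/2)=1.612452, √(2b)=3.224903; F=1.612452×24.231=39.071313, v=14.493000/3.224903=4.494089
k=2: u−w=11.419000, u+w=40.779000; √(b/2)=1.612452, √(2b)=3.224903; F=1.612452×11.419=18.412584, v=40.779000/3.224903=12.645031

0: F=96.097275 v=-0.016435
1: F=39.071313 v=4.494089
2: F=18.412584 v=12.645031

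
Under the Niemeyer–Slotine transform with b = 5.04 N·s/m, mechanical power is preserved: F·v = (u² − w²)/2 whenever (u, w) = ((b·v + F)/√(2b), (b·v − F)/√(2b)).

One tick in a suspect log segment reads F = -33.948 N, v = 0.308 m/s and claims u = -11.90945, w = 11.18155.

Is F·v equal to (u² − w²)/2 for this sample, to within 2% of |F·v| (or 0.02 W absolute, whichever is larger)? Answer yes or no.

F·v = (-33.948)×0.308 = -10.45598 W.
(u² − w²)/2 = (141.83500 − 125.02706)/2 = 8.40397 W.
|Δ| = 18.85995;  2% of max(1, |F·v|) = 0.20912.

no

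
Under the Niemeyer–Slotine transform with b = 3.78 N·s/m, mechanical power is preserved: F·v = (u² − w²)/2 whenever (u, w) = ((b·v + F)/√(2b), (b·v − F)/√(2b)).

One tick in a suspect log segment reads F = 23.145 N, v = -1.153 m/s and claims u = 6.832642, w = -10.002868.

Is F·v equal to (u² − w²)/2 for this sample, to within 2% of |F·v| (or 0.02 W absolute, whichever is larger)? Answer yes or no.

F·v = 23.145×(-1.153) = -26.686185 W.
(u² − w²)/2 = (46.684997 − 100.057368)/2 = -26.686186 W.
|Δ| = 0.000001;  2% of max(1, |F·v|) = 0.533724.

yes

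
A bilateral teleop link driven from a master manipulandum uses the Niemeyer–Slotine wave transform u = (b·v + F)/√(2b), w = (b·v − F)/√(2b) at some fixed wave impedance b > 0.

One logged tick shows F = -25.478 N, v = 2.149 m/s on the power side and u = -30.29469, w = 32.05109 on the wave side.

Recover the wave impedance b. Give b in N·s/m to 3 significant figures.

b = 0.334 N·s/m

u + w = 1.7564;  u + w = √(2b)·v, so √(2b) = 1.7564/2.149 = 0.8173.
b = (√(2b))²/2 = 0.6680/2 = 0.3340.
(Check via u − w = 2F/√(2b): u − w = -62.3458, 2F/√(2b) = -62.3460.)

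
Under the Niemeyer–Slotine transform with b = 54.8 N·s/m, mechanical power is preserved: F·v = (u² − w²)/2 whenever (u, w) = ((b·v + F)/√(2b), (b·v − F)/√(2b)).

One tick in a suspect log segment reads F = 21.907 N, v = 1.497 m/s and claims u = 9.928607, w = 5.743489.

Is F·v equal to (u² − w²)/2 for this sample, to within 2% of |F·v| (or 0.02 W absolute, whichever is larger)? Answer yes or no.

yes

F·v = 21.907×1.497 = 32.794779 W.
(u² − w²)/2 = (98.577237 − 32.987666)/2 = 32.794786 W.
|Δ| = 0.000007;  2% of max(1, |F·v|) = 0.655896.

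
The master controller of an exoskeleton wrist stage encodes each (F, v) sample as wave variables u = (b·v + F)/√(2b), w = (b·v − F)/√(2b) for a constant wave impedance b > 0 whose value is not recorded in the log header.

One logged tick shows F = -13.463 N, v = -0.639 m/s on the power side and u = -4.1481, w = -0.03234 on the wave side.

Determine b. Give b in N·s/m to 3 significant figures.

b = 21.4 N·s/m

u + w = -4.1804;  u + w = √(2b)·v, so √(2b) = -4.1804/(-0.639) = 6.5422.
b = (√(2b))²/2 = 42.7999/2 = 21.3999.
(Check via u − w = 2F/√(2b): u − w = -4.1158, 2F/√(2b) = -4.1158.)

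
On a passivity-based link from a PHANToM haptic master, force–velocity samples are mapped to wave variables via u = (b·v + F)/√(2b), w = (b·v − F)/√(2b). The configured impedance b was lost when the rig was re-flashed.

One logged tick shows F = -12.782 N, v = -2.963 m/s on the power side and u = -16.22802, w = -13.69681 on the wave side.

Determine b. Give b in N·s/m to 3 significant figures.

b = 51 N·s/m

u + w = -29.9248;  u + w = √(2b)·v, so √(2b) = -29.9248/(-2.963) = 10.0995.
b = (√(2b))²/2 = 102.0000/2 = 51.0000.
(Check via u − w = 2F/√(2b): u − w = -2.5312, 2F/√(2b) = -2.5312.)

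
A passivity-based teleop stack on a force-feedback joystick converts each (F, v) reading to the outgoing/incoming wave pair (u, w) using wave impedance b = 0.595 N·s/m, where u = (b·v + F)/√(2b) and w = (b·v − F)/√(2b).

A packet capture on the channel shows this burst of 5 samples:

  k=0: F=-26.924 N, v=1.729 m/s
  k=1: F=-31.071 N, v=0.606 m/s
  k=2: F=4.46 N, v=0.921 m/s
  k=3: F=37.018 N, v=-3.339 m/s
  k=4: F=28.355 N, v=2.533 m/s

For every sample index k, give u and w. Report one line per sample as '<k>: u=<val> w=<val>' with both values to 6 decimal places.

k=0: b·v=0.595×1.729=1.028755; √(2b)=1.090871; u=(1.028755+(-26.924))/1.090871=-23.738132, w=(1.028755−(-26.924))/1.090871=25.624248
k=1: b·v=0.595×0.606=0.360570; √(2b)=1.090871; u=(0.360570+(-31.071))/1.090871=-28.152205, w=(0.360570−(-31.071))/1.090871=28.813273
k=2: b·v=0.595×0.921=0.547995; √(2b)=1.090871; u=(0.547995+4.46)/1.090871=4.590821, w=(0.547995−4.46)/1.090871=-3.586129
k=3: b·v=0.595×(-3.339)=-1.986705; √(2b)=1.090871; u=(-1.986705+37.018)/1.090871=32.113135, w=(-1.986705−37.018)/1.090871=-35.755554
k=4: b·v=0.595×2.533=1.507135; √(2b)=1.090871; u=(1.507135+28.355)/1.090871=27.374574, w=(1.507135−28.355)/1.090871=-24.611397

0: u=-23.738132 w=25.624248
1: u=-28.152205 w=28.813273
2: u=4.590821 w=-3.586129
3: u=32.113135 w=-35.755554
4: u=27.374574 w=-24.611397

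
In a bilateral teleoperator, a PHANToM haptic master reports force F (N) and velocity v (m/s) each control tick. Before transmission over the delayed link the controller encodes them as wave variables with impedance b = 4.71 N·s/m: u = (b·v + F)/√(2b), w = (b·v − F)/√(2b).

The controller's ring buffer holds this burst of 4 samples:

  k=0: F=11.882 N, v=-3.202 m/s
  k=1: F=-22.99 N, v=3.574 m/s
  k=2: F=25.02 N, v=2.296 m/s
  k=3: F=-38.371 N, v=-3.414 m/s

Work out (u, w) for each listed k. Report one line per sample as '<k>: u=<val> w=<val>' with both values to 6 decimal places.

k=0: b·v=4.71×(-3.202)=-15.081420; √(2b)=3.069202; u=(-15.081420+11.882)/3.069202=-1.042427, w=(-15.081420−11.882)/3.069202=-8.785157
k=1: b·v=4.71×3.574=16.833540; √(2b)=3.069202; u=(16.833540+(-22.99))/3.069202=-2.005883, w=(16.833540−(-22.99))/3.069202=12.975210
k=2: b·v=4.71×2.296=10.814160; √(2b)=3.069202; u=(10.814160+25.02)/3.069202=11.675400, w=(10.814160−25.02)/3.069202=-4.628513
k=3: b·v=4.71×(-3.414)=-16.079940; √(2b)=3.069202; u=(-16.079940+(-38.371))/3.069202=-17.741075, w=(-16.079940−(-38.371))/3.069202=7.262820

0: u=-1.042427 w=-8.785157
1: u=-2.005883 w=12.975210
2: u=11.675400 w=-4.628513
3: u=-17.741075 w=7.262820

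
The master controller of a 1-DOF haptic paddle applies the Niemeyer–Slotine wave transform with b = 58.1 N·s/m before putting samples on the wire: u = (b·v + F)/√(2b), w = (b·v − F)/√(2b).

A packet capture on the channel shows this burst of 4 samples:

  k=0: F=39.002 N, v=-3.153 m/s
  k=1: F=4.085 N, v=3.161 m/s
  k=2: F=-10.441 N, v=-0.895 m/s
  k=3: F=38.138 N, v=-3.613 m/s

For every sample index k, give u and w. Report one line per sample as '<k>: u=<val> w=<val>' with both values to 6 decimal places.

0: u=-13.375929 w=-20.612183
1: u=17.416130 w=16.658218
2: u=-5.792464 w=-3.855288
3: u=-15.935390 w=-23.011342

k=0: b·v=58.1×(-3.153)=-183.189300; √(2b)=10.779610; u=(-183.189300+39.002)/10.779610=-13.375929, w=(-183.189300−39.002)/10.779610=-20.612183
k=1: b·v=58.1×3.161=183.654100; √(2b)=10.779610; u=(183.654100+4.085)/10.779610=17.416130, w=(183.654100−4.085)/10.779610=16.658218
k=2: b·v=58.1×(-0.895)=-51.999500; √(2b)=10.779610; u=(-51.999500+(-10.441))/10.779610=-5.792464, w=(-51.999500−(-10.441))/10.779610=-3.855288
k=3: b·v=58.1×(-3.613)=-209.915300; √(2b)=10.779610; u=(-209.915300+38.138)/10.779610=-15.935390, w=(-209.915300−38.138)/10.779610=-23.011342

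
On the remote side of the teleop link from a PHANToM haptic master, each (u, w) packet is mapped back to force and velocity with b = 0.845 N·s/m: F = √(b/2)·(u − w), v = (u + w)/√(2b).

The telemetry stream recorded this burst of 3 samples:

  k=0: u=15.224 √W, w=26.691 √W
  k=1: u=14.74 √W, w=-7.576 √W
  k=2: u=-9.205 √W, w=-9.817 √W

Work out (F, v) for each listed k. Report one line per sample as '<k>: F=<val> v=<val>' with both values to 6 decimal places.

k=0: u−w=-11.467000, u+w=41.915000; √(b/2)=0.650000, √(2b)=1.300000; F=0.650000×(-11.467)=-7.453550, v=41.915000/1.300000=32.242308
k=1: u−w=22.316000, u+w=7.164000; √(b/2)=0.650000, √(2b)=1.300000; F=0.650000×22.316=14.505400, v=7.164000/1.300000=5.510769
k=2: u−w=0.612000, u+w=-19.022000; √(b/2)=0.650000, √(2b)=1.300000; F=0.650000×0.612=0.397800, v=-19.022000/1.300000=-14.632308

0: F=-7.453550 v=32.242308
1: F=14.505400 v=5.510769
2: F=0.397800 v=-14.632308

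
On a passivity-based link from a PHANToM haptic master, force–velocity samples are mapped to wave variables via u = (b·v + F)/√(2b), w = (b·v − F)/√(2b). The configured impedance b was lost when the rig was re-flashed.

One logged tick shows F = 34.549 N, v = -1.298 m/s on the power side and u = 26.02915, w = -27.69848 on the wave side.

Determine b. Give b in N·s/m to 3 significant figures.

b = 0.827 N·s/m

u + w = -1.66933;  u + w = √(2b)·v, so √(2b) = -1.66933/(-1.298) = 1.28608.
b = (√(2b))²/2 = 1.65400/2 = 0.82700.
(Check via u − w = 2F/√(2b): u − w = 53.72763, 2F/√(2b) = 53.72767.)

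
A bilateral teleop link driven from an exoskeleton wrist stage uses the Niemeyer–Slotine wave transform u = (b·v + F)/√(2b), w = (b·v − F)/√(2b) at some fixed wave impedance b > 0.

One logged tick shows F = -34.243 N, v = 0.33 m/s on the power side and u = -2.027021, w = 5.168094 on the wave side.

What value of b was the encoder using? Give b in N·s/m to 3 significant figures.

u + w = 3.141073;  u + w = √(2b)·v, so √(2b) = 3.141073/0.33 = 9.518403.
b = (√(2b))²/2 = 90.599996/2 = 45.299998.
(Check via u − w = 2F/√(2b): u − w = -7.195115, 2F/√(2b) = -7.195115.)

b = 45.3 N·s/m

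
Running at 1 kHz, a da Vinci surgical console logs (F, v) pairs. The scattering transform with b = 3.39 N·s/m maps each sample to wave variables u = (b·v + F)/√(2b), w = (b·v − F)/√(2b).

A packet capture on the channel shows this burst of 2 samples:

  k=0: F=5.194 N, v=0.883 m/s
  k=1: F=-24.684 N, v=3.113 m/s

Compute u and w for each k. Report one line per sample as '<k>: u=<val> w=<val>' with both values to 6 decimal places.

0: u=3.144341 w=-0.845147
1: u=-5.426951 w=13.532715

k=0: b·v=3.39×0.883=2.993370; √(2b)=2.603843; u=(2.993370+5.194)/2.603843=3.144341, w=(2.993370−5.194)/2.603843=-0.845147
k=1: b·v=3.39×3.113=10.553070; √(2b)=2.603843; u=(10.553070+(-24.684))/2.603843=-5.426951, w=(10.553070−(-24.684))/2.603843=13.532715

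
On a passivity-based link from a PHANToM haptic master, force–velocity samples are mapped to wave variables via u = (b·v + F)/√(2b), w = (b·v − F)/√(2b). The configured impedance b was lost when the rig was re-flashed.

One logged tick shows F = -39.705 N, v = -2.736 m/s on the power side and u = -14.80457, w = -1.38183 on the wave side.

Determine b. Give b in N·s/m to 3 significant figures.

u + w = -16.18640;  u + w = √(2b)·v, so √(2b) = -16.18640/(-2.736) = 5.91608.
b = (√(2b))²/2 = 35.00002/2 = 17.50001.
(Check via u − w = 2F/√(2b): u − w = -13.42274, 2F/√(2b) = -13.42274.)

b = 17.5 N·s/m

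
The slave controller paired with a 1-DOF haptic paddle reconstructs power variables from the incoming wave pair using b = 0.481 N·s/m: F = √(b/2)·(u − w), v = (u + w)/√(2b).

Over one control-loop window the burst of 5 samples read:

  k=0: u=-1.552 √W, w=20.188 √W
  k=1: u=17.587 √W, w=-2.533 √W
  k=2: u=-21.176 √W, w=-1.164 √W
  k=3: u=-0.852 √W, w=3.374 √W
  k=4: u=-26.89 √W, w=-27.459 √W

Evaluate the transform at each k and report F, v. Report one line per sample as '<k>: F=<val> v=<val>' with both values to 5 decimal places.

k=0: u−w=-21.74000, u+w=18.63600; √(b/2)=0.49041, √(2b)=0.98082; F=0.49041×(-21.74)=-10.66147, v=18.63600/0.98082=19.00051
k=1: u−w=20.12000, u+w=15.05400; √(b/2)=0.49041, √(2b)=0.98082; F=0.49041×20.12=9.86701, v=15.05400/0.98082=15.34844
k=2: u−w=-20.01200, u+w=-22.34000; √(b/2)=0.49041, √(2b)=0.98082; F=0.49041×(-20.012)=-9.81404, v=-22.34000/0.98082=-22.77695
k=3: u−w=-4.22600, u+w=2.52200; √(b/2)=0.49041, √(2b)=0.98082; F=0.49041×(-4.226)=-2.07246, v=2.52200/0.98082=2.57133
k=4: u−w=0.56900, u+w=-54.34900; √(b/2)=0.49041, √(2b)=0.98082; F=0.49041×0.569=0.27904, v=-54.34900/0.98082=-55.41203

0: F=-10.66147 v=19.00051
1: F=9.86701 v=15.34844
2: F=-9.81404 v=-22.77695
3: F=-2.07246 v=2.57133
4: F=0.27904 v=-55.41203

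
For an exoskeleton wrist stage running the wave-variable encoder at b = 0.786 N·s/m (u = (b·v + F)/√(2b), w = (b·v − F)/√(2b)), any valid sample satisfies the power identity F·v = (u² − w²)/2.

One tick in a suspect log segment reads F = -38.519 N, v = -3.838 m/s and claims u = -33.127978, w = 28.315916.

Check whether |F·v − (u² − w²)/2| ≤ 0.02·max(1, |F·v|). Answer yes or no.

yes

F·v = (-38.519)×(-3.838) = 147.835922 W.
(u² − w²)/2 = (1097.462926 − 801.791099)/2 = 147.835914 W.
|Δ| = 0.000008;  2% of max(1, |F·v|) = 2.956718.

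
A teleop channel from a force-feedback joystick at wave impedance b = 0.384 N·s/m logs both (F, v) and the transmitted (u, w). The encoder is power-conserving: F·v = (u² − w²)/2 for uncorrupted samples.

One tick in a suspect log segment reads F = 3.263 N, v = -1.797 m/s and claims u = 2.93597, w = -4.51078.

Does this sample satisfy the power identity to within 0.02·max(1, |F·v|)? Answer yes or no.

F·v = 3.263×(-1.797) = -5.8636 W.
(u² − w²)/2 = (8.6199 − 20.3471)/2 = -5.8636 W.
|Δ| = 0.0000;  2% of max(1, |F·v|) = 0.1173.

yes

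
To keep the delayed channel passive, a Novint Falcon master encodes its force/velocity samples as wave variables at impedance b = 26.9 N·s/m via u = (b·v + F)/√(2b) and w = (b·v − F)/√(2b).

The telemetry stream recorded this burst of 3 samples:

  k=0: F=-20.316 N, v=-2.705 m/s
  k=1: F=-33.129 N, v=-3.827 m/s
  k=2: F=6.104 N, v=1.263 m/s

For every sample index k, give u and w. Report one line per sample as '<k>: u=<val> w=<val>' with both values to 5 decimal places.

0: u=-12.69017 w=-7.15059
1: u=-18.55189 w=-9.51857
2: u=5.46415 w=3.79977

k=0: b·v=26.9×(-2.705)=-72.76450; √(2b)=7.33485; u=(-72.76450+(-20.316))/7.33485=-12.69017, w=(-72.76450−(-20.316))/7.33485=-7.15059
k=1: b·v=26.9×(-3.827)=-102.94630; √(2b)=7.33485; u=(-102.94630+(-33.129))/7.33485=-18.55189, w=(-102.94630−(-33.129))/7.33485=-9.51857
k=2: b·v=26.9×1.263=33.97470; √(2b)=7.33485; u=(33.97470+6.104)/7.33485=5.46415, w=(33.97470−6.104)/7.33485=3.79977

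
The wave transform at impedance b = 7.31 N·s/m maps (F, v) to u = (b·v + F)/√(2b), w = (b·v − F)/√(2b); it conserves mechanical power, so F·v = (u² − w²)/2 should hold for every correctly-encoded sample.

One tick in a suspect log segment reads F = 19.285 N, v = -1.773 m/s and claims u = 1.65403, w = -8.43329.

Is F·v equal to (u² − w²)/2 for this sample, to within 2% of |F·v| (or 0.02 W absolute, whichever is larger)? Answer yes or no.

yes

F·v = 19.285×(-1.773) = -34.1923 W.
(u² − w²)/2 = (2.7358 − 71.1204)/2 = -34.1923 W.
|Δ| = 0.0000;  2% of max(1, |F·v|) = 0.6838.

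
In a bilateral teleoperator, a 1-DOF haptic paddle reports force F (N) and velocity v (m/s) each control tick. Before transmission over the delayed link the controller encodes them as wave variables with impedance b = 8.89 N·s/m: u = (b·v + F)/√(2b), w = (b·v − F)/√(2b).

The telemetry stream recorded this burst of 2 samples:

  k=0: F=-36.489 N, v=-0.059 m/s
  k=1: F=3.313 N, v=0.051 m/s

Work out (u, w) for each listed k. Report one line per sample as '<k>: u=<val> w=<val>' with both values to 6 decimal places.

0: u=-8.777976 w=8.529195
1: u=0.893222 w=-0.678174

k=0: b·v=8.89×(-0.059)=-0.524510; √(2b)=4.216634; u=(-0.524510+(-36.489))/4.216634=-8.777976, w=(-0.524510−(-36.489))/4.216634=8.529195
k=1: b·v=8.89×0.051=0.453390; √(2b)=4.216634; u=(0.453390+3.313)/4.216634=0.893222, w=(0.453390−3.313)/4.216634=-0.678174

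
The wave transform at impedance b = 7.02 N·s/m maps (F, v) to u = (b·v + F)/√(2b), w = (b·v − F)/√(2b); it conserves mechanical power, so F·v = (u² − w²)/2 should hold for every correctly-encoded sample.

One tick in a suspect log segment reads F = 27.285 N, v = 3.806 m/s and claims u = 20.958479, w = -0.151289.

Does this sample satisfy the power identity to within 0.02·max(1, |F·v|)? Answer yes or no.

no

F·v = 27.285×3.806 = 103.846710 W.
(u² − w²)/2 = (439.257842 − 0.022888)/2 = 219.617477 W.
|Δ| = 115.770767;  2% of max(1, |F·v|) = 2.076934.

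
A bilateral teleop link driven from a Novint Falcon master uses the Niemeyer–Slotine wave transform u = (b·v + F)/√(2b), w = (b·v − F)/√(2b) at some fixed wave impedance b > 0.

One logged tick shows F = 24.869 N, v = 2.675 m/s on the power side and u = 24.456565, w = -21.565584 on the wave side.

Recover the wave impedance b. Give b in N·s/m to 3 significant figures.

b = 0.584 N·s/m

u + w = 2.890981;  u + w = √(2b)·v, so √(2b) = 2.890981/2.675 = 1.080741.
b = (√(2b))²/2 = 1.168000/2 = 0.584000.
(Check via u − w = 2F/√(2b): u − w = 46.022149, 2F/√(2b) = 46.022146.)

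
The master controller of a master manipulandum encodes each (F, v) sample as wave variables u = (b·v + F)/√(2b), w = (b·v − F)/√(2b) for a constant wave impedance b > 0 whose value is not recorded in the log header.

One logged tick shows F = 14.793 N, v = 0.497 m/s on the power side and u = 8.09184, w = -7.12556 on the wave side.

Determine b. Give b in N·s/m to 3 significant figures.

b = 1.89 N·s/m

u + w = 0.9663;  u + w = √(2b)·v, so √(2b) = 0.9663/0.497 = 1.9442.
b = (√(2b))²/2 = 3.7800/2 = 1.8900.
(Check via u − w = 2F/√(2b): u − w = 15.2174, 2F/√(2b) = 15.2174.)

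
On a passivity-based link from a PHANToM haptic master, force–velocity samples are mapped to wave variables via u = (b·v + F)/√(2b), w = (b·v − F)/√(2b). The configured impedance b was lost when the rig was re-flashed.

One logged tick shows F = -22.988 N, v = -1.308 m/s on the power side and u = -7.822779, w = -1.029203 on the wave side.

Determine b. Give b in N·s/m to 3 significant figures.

u + w = -8.851982;  u + w = √(2b)·v, so √(2b) = -8.851982/(-1.308) = 6.767570.
b = (√(2b))²/2 = 45.800008/2 = 22.900004.
(Check via u − w = 2F/√(2b): u − w = -6.793576, 2F/√(2b) = -6.793575.)

b = 22.9 N·s/m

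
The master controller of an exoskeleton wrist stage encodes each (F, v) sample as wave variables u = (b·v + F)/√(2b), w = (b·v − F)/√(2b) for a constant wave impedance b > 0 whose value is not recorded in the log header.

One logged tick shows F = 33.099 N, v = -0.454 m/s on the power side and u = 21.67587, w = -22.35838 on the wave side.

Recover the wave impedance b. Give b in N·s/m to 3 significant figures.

b = 1.13 N·s/m

u + w = -0.6825;  u + w = √(2b)·v, so √(2b) = -0.6825/(-0.454) = 1.5033.
b = (√(2b))²/2 = 2.2600/2 = 1.1300.
(Check via u − w = 2F/√(2b): u − w = 44.0343, 2F/√(2b) = 44.0344.)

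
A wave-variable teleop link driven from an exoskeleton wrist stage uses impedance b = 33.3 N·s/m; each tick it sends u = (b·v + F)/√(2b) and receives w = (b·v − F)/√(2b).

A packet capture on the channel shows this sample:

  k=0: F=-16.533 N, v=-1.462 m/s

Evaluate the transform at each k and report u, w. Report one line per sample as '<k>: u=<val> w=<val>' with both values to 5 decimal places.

0: u=-7.99149 w=-3.93972

k=0: b·v=33.3×(-1.462)=-48.68460; √(2b)=8.16088; u=(-48.68460+(-16.533))/8.16088=-7.99149, w=(-48.68460−(-16.533))/8.16088=-3.93972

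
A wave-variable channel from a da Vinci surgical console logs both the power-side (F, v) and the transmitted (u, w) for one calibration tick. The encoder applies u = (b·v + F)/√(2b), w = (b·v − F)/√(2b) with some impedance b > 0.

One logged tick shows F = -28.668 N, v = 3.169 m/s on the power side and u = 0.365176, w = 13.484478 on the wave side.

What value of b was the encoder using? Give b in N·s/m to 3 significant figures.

b = 9.55 N·s/m

u + w = 13.849654;  u + w = √(2b)·v, so √(2b) = 13.849654/3.169 = 4.370355.
b = (√(2b))²/2 = 19.100000/2 = 9.550000.
(Check via u − w = 2F/√(2b): u − w = -13.119302, 2F/√(2b) = -13.119301.)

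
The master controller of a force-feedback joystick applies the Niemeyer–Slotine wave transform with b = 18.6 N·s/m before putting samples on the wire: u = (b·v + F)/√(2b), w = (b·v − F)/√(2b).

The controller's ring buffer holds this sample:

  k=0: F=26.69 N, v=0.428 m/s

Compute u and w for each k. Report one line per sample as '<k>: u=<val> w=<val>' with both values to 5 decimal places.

0: u=5.68122 w=-3.07077

k=0: b·v=18.6×0.428=7.96080; √(2b)=6.09918; u=(7.96080+26.69)/6.09918=5.68122, w=(7.96080−26.69)/6.09918=-3.07077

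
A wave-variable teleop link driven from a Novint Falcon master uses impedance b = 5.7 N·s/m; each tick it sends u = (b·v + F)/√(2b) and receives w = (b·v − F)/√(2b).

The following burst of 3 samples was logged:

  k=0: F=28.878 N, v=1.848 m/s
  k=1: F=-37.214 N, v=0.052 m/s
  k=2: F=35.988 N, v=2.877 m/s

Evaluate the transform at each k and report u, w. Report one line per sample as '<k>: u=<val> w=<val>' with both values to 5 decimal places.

0: u=11.67271 w=-5.43314
1: u=-10.93405 w=11.10962
2: u=15.51566 w=-5.80179

k=0: b·v=5.7×1.848=10.53360; √(2b)=3.37639; u=(10.53360+28.878)/3.37639=11.67271, w=(10.53360−28.878)/3.37639=-5.43314
k=1: b·v=5.7×0.052=0.29640; √(2b)=3.37639; u=(0.29640+(-37.214))/3.37639=-10.93405, w=(0.29640−(-37.214))/3.37639=11.10962
k=2: b·v=5.7×2.877=16.39890; √(2b)=3.37639; u=(16.39890+35.988)/3.37639=15.51566, w=(16.39890−35.988)/3.37639=-5.80179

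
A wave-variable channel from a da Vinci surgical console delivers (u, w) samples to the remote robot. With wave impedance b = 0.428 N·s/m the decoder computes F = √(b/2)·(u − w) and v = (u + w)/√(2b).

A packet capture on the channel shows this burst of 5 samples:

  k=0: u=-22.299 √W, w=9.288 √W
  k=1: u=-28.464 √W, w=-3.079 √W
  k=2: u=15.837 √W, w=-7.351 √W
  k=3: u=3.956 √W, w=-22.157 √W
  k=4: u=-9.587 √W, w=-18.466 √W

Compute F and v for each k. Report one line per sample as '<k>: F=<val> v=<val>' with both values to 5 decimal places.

0: F=-14.61219 v=-14.06286
1: F=-11.74314 v=-34.09307
2: F=10.72680 v=9.17204
3: F=12.07991 v=-19.67245
4: F=4.10744 v=-30.32092

k=0: u−w=-31.58700, u+w=-13.01100; √(b/2)=0.46260, √(2b)=0.92520; F=0.46260×(-31.587)=-14.61219, v=-13.01100/0.92520=-14.06286
k=1: u−w=-25.38500, u+w=-31.54300; √(b/2)=0.46260, √(2b)=0.92520; F=0.46260×(-25.385)=-11.74314, v=-31.54300/0.92520=-34.09307
k=2: u−w=23.18800, u+w=8.48600; √(b/2)=0.46260, √(2b)=0.92520; F=0.46260×23.188=10.72680, v=8.48600/0.92520=9.17204
k=3: u−w=26.11300, u+w=-18.20100; √(b/2)=0.46260, √(2b)=0.92520; F=0.46260×26.113=12.07991, v=-18.20100/0.92520=-19.67245
k=4: u−w=8.87900, u+w=-28.05300; √(b/2)=0.46260, √(2b)=0.92520; F=0.46260×8.879=4.10744, v=-28.05300/0.92520=-30.32092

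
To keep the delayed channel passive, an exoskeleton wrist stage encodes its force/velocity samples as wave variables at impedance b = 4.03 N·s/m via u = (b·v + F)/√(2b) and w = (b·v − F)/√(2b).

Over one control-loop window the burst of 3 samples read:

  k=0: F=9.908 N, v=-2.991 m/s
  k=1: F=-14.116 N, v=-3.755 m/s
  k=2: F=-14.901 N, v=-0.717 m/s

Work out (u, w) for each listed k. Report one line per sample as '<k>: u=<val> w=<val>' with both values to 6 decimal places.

0: u=-0.755801 w=-7.735689
1: u=-10.302398 w=-0.358100
2: u=-6.266440 w=4.230867

k=0: b·v=4.03×(-2.991)=-12.053730; √(2b)=2.839014; u=(-12.053730+9.908)/2.839014=-0.755801, w=(-12.053730−9.908)/2.839014=-7.735689
k=1: b·v=4.03×(-3.755)=-15.132650; √(2b)=2.839014; u=(-15.132650+(-14.116))/2.839014=-10.302398, w=(-15.132650−(-14.116))/2.839014=-0.358100
k=2: b·v=4.03×(-0.717)=-2.889510; √(2b)=2.839014; u=(-2.889510+(-14.901))/2.839014=-6.266440, w=(-2.889510−(-14.901))/2.839014=4.230867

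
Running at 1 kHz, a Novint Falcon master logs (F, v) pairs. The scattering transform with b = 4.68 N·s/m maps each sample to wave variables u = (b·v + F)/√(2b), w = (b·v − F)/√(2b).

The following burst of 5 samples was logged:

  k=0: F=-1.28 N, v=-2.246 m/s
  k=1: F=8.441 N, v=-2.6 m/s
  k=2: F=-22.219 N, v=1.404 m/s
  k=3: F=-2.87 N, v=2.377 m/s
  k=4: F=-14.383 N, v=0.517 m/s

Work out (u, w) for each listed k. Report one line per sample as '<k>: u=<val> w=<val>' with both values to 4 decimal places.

k=0: b·v=4.68×(-2.246)=-10.5113; √(2b)=3.0594; u=(-10.5113+(-1.28))/3.0594=-3.8541, w=(-10.5113−(-1.28))/3.0594=-3.0173
k=1: b·v=4.68×(-2.6)=-12.1680; √(2b)=3.0594; u=(-12.1680+8.441)/3.0594=-1.2182, w=(-12.1680−8.441)/3.0594=-6.7363
k=2: b·v=4.68×1.404=6.5707; √(2b)=3.0594; u=(6.5707+(-22.219))/3.0594=-5.1148, w=(6.5707−(-22.219))/3.0594=9.4102
k=3: b·v=4.68×2.377=11.1244; √(2b)=3.0594; u=(11.1244+(-2.87))/3.0594=2.6980, w=(11.1244−(-2.87))/3.0594=4.5742
k=4: b·v=4.68×0.517=2.4196; √(2b)=3.0594; u=(2.4196+(-14.383))/3.0594=-3.9104, w=(2.4196−(-14.383))/3.0594=5.4921

0: u=-3.8541 w=-3.0173
1: u=-1.2182 w=-6.7363
2: u=-5.1148 w=9.4102
3: u=2.6980 w=4.5742
4: u=-3.9104 w=5.4921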